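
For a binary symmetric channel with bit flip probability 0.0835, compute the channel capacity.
0.5856 bits

For a binary symmetric channel (BSC) with error probability p:
Capacity C = 1 - H(p) bits per symbol

where H(p) = -p log₂(p) - (1-p) log₂(1-p) is the binary entropy function.

H(0.0835) = 0.4144 bits
C = 1 - 0.4144 = 0.5856 bits per symbol

This means we can reliably transmit up to 0.5856 bits of information per channel use.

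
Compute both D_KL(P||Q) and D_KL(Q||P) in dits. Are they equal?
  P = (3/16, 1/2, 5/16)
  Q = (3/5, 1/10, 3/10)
D_KL(P||Q) = 0.2603, D_KL(Q||P) = 0.2279

KL divergence is not symmetric: D_KL(P||Q) ≠ D_KL(Q||P) in general.

D_KL(P||Q) = 0.2603 dits
D_KL(Q||P) = 0.2279 dits

No, they are not equal!

This asymmetry is why KL divergence is not a true distance metric.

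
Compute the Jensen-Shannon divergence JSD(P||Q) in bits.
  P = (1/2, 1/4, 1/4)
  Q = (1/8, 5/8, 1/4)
0.1468 bits

Jensen-Shannon divergence is:
JSD(P||Q) = 0.5 × D_KL(P||M) + 0.5 × D_KL(Q||M)
where M = 0.5 × (P + Q) is the mixture distribution.

M = 0.5 × (1/2, 1/4, 1/4) + 0.5 × (1/8, 5/8, 1/4) = (5/16, 7/16, 1/4)

D_KL(P||M) = 0.1372 bits
D_KL(Q||M) = 0.1564 bits

JSD(P||Q) = 0.5 × 0.1372 + 0.5 × 0.1564 = 0.1468 bits

Unlike KL divergence, JSD is symmetric and bounded: 0 ≤ JSD ≤ log(2).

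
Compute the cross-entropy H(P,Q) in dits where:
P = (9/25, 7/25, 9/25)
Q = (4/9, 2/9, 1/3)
0.4814 dits

Cross-entropy: H(P,Q) = -Σ p(x) log q(x)

Alternatively: H(P,Q) = H(P) + D_KL(P||Q)
H(P) = 0.4743 dits
D_KL(P||Q) = 0.0072 dits

H(P,Q) = 0.4743 + 0.0072 = 0.4814 dits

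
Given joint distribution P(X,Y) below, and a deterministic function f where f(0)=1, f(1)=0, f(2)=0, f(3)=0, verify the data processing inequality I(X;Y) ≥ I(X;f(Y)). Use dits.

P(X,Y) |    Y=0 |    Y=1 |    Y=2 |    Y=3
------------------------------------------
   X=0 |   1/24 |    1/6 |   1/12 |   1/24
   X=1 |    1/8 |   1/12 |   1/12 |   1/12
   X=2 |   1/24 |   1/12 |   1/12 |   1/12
I(X;Y) = 0.0236, I(X;f(Y)) = 0.0121, inequality holds: 0.0236 ≥ 0.0121

Data Processing Inequality: For any Markov chain X → Y → Z, we have I(X;Y) ≥ I(X;Z).

Here Z = f(Y) is a deterministic function of Y, forming X → Y → Z.

Original I(X;Y) = 0.0236 dits

After applying f:
P(X,Z) where Z=f(Y):
- P(X,Z=0) = P(X,Y=1) + P(X,Y=2) + P(X,Y=3)
- P(X,Z=1) = P(X,Y=0)

I(X;Z) = I(X;f(Y)) = 0.0121 dits

Verification: 0.0236 ≥ 0.0121 ✓

Information cannot be created by processing; the function f can only lose information about X.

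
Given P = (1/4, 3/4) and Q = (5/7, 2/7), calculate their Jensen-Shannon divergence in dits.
0.0487 dits

Jensen-Shannon divergence is:
JSD(P||Q) = 0.5 × D_KL(P||M) + 0.5 × D_KL(Q||M)
where M = 0.5 × (P + Q) is the mixture distribution.

M = 0.5 × (1/4, 3/4) + 0.5 × (5/7, 2/7) = (0.482143, 0.517857)

D_KL(P||M) = 0.0493 dits
D_KL(Q||M) = 0.0481 dits

JSD(P||Q) = 0.5 × 0.0493 + 0.5 × 0.0481 = 0.0487 dits

Unlike KL divergence, JSD is symmetric and bounded: 0 ≤ JSD ≤ log(2).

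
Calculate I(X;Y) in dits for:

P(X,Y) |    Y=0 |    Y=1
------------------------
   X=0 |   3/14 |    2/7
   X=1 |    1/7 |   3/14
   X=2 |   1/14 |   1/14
0.0009 dits

Mutual information: I(X;Y) = H(X) + H(Y) - H(X,Y)

Marginals:
P(X) = (1/2, 5/14, 1/7), H(X) = 0.4309 dits
P(Y) = (3/7, 4/7), H(Y) = 0.2966 dits

Joint entropy: H(X,Y) = 0.7266 dits

I(X;Y) = 0.4309 + 0.2966 - 0.7266 = 0.0009 dits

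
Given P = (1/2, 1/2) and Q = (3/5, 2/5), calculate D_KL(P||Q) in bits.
0.0294 bits

KL divergence: D_KL(P||Q) = Σ p(x) log(p(x)/q(x))

Computing term by term:
  x=0: 1/2 × log_2[(1/2)/(3/5)] = 1/2 × -0.2630 = -0.1315
  x=1: 1/2 × log_2[(1/2)/(2/5)] = 1/2 × 0.3219 = 0.1610

D_KL(P||Q) = 0.0294 bits

Note: KL divergence is always non-negative and equals 0 iff P = Q.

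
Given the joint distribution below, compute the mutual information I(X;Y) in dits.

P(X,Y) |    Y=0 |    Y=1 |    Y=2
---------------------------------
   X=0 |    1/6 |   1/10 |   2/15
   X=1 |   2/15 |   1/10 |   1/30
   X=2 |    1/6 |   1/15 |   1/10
0.0115 dits

Mutual information: I(X;Y) = H(X) + H(Y) - H(X,Y)

Marginals:
P(X) = (2/5, 4/15, 1/3), H(X) = 0.4713 dits
P(Y) = (7/15, 4/15, 4/15), H(Y) = 0.4606 dits

Joint entropy: H(X,Y) = 0.9204 dits

I(X;Y) = 0.4713 + 0.4606 - 0.9204 = 0.0115 dits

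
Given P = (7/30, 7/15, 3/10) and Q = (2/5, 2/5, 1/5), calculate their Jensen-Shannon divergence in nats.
0.0174 nats

Jensen-Shannon divergence is:
JSD(P||Q) = 0.5 × D_KL(P||M) + 0.5 × D_KL(Q||M)
where M = 0.5 × (P + Q) is the mixture distribution.

M = 0.5 × (7/30, 7/15, 3/10) + 0.5 × (2/5, 2/5, 1/5) = (0.316667, 13/30, 1/4)

D_KL(P||M) = 0.0180 nats
D_KL(Q||M) = 0.0168 nats

JSD(P||Q) = 0.5 × 0.0180 + 0.5 × 0.0168 = 0.0174 nats

Unlike KL divergence, JSD is symmetric and bounded: 0 ≤ JSD ≤ log(2).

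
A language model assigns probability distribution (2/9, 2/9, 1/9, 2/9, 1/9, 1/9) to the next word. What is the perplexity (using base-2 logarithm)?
5.6696

Perplexity is 2^H (or exp(H) for natural log).

First, H = -Σ p log p = 2.5033 bits
Perplexity = 2^2.5033 = 5.6696

Interpretation: The model's uncertainty is equivalent to choosing uniformly among 5.7 options.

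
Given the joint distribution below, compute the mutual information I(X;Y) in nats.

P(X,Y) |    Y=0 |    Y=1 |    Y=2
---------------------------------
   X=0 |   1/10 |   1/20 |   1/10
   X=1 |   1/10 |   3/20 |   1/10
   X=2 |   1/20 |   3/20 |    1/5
0.0494 nats

Mutual information: I(X;Y) = H(X) + H(Y) - H(X,Y)

Marginals:
P(X) = (1/4, 7/20, 2/5), H(X) = 1.0805 nats
P(Y) = (1/4, 7/20, 2/5), H(Y) = 1.0805 nats

Joint entropy: H(X,Y) = 2.1116 nats

I(X;Y) = 1.0805 + 1.0805 - 2.1116 = 0.0494 nats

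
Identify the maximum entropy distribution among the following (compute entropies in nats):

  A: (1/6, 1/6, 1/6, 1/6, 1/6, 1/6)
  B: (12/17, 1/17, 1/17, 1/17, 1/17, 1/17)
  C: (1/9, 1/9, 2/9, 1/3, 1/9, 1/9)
A

For a discrete distribution over n outcomes, entropy is maximized by the uniform distribution.

Computing entropies:
H(A) = 1.7918 nats
H(B) = 1.0792 nats
H(C) = 1.6770 nats

The uniform distribution (where all probabilities equal 1/6) achieves the maximum entropy of log_e(6) = 1.7918 nats.

Distribution A has the highest entropy.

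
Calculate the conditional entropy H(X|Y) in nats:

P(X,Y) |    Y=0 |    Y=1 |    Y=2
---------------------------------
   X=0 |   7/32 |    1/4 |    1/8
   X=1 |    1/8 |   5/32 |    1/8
0.6693 nats

Using the chain rule: H(X|Y) = H(X,Y) - H(Y)

First, compute H(X,Y) = 1.7489 nats

Marginal P(Y) = (11/32, 13/32, 1/4)
H(Y) = 1.0796 nats

H(X|Y) = H(X,Y) - H(Y) = 1.7489 - 1.0796 = 0.6693 nats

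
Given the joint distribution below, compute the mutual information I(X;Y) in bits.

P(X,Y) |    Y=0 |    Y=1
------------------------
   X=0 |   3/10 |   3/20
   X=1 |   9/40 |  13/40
0.0482 bits

Mutual information: I(X;Y) = H(X) + H(Y) - H(X,Y)

Marginals:
P(X) = (9/20, 11/20), H(X) = 0.9928 bits
P(Y) = (21/40, 19/40), H(Y) = 0.9982 bits

Joint entropy: H(X,Y) = 1.9428 bits

I(X;Y) = 0.9928 + 0.9982 - 1.9428 = 0.0482 bits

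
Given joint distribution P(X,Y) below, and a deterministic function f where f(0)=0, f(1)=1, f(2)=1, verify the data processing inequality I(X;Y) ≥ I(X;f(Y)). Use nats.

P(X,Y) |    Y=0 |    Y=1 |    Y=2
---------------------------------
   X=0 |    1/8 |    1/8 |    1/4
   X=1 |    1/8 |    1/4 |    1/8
I(X;Y) = 0.0425, I(X;f(Y)) = 0.0000, inequality holds: 0.0425 ≥ 0.0000

Data Processing Inequality: For any Markov chain X → Y → Z, we have I(X;Y) ≥ I(X;Z).

Here Z = f(Y) is a deterministic function of Y, forming X → Y → Z.

Original I(X;Y) = 0.0425 nats

After applying f:
P(X,Z) where Z=f(Y):
- P(X,Z=0) = P(X,Y=0)
- P(X,Z=1) = P(X,Y=1) + P(X,Y=2)

I(X;Z) = I(X;f(Y)) = 0.0000 nats

Verification: 0.0425 ≥ 0.0000 ✓

Information cannot be created by processing; the function f can only lose information about X.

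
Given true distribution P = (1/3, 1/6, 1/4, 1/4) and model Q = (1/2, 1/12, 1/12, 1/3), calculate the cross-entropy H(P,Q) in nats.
1.5411 nats

Cross-entropy: H(P,Q) = -Σ p(x) log q(x)

Alternatively: H(P,Q) = H(P) + D_KL(P||Q)
H(P) = 1.3580 nats
D_KL(P||Q) = 0.1831 nats

H(P,Q) = 1.3580 + 0.1831 = 1.5411 nats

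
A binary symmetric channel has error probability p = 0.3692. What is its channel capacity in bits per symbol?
0.0499 bits

For a binary symmetric channel (BSC) with error probability p:
Capacity C = 1 - H(p) bits per symbol

where H(p) = -p log₂(p) - (1-p) log₂(1-p) is the binary entropy function.

H(0.3692) = 0.9501 bits
C = 1 - 0.9501 = 0.0499 bits per symbol

This means we can reliably transmit up to 0.0499 bits of information per channel use.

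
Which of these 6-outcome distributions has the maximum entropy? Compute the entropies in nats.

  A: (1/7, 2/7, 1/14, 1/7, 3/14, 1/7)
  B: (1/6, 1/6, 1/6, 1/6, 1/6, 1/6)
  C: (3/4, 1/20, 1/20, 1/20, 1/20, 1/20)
B

For a discrete distribution over n outcomes, entropy is maximized by the uniform distribution.

Computing entropies:
H(A) = 1.7105 nats
H(B) = 1.7918 nats
H(C) = 0.9647 nats

The uniform distribution (where all probabilities equal 1/6) achieves the maximum entropy of log_e(6) = 1.7918 nats.

Distribution B has the highest entropy.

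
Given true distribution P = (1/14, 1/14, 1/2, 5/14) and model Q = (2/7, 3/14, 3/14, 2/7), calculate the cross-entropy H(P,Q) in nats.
1.4172 nats

Cross-entropy: H(P,Q) = -Σ p(x) log q(x)

Alternatively: H(P,Q) = H(P) + D_KL(P||Q)
H(P) = 1.0913 nats
D_KL(P||Q) = 0.3258 nats

H(P,Q) = 1.0913 + 0.3258 = 1.4172 nats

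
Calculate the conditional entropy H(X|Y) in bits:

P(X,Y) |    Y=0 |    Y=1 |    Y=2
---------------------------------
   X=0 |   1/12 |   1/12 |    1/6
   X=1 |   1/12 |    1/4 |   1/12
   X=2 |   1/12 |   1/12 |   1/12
1.4675 bits

Using the chain rule: H(X|Y) = H(X,Y) - H(Y)

First, compute H(X,Y) = 3.0221 bits

Marginal P(Y) = (1/4, 5/12, 1/3)
H(Y) = 1.5546 bits

H(X|Y) = H(X,Y) - H(Y) = 3.0221 - 1.5546 = 1.4675 bits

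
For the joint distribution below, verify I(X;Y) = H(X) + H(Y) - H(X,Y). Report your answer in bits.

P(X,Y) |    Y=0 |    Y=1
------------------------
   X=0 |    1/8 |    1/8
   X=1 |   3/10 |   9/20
I(X;Y) = 0.0055 bits

Mutual information has multiple equivalent forms:
- I(X;Y) = H(X) - H(X|Y)
- I(X;Y) = H(Y) - H(Y|X)
- I(X;Y) = H(X) + H(Y) - H(X,Y)

Computing all quantities:
H(X) = 0.8113, H(Y) = 0.9837, H(X,Y) = 1.7895
H(X|Y) = 0.8058, H(Y|X) = 0.9782

Verification:
H(X) - H(X|Y) = 0.8113 - 0.8058 = 0.0055
H(Y) - H(Y|X) = 0.9837 - 0.9782 = 0.0055
H(X) + H(Y) - H(X,Y) = 0.8113 + 0.9837 - 1.7895 = 0.0055

All forms give I(X;Y) = 0.0055 bits. ✓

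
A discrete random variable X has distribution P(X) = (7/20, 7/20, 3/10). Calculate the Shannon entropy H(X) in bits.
1.5813 bits

Shannon entropy is H(X) = -Σ p(x) log p(x).

For P = (7/20, 7/20, 3/10):
H = -7/20 × log_2(7/20) -7/20 × log_2(7/20) -3/10 × log_2(3/10)
H = 1.5813 bits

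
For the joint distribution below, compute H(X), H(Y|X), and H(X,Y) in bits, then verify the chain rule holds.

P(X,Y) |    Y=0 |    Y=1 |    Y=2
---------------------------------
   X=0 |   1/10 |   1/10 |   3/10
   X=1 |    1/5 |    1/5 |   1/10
H(X,Y) = 2.4464, H(X) = 1.0000, H(Y|X) = 1.4464 (all in bits)

Chain rule: H(X,Y) = H(X) + H(Y|X)

Left side — joint entropy directly:
H(X,Y) = -Σ p(x,y) log p(x,y) = 2.4464 bits

Right side — compute H(Y|X) from the conditional distributions:
P(X) = (1/2, 1/2), so H(X) = 1.0000 bits
H(Y|X) = Σ_x P(X=x) · H(Y|X=x):
  P(Y|X=0) = (1/5, 1/5, 3/5), H(Y|X=0) = 1.3710, weight P(X=0) = 1/2
  P(Y|X=1) = (2/5, 2/5, 1/5), H(Y|X=1) = 1.5219, weight P(X=1) = 1/2
H(Y|X) = 1.4464 bits

H(X) + H(Y|X) = 1.0000 + 1.4464 = 2.4464 bits

Both sides equal 2.4464 bits. ✓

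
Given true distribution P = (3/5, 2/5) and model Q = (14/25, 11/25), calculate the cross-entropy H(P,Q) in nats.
0.6763 nats

Cross-entropy: H(P,Q) = -Σ p(x) log q(x)

Alternatively: H(P,Q) = H(P) + D_KL(P||Q)
H(P) = 0.6730 nats
D_KL(P||Q) = 0.0033 nats

H(P,Q) = 0.6730 + 0.0033 = 0.6763 nats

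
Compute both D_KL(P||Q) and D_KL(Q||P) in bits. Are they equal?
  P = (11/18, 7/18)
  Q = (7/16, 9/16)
D_KL(P||Q) = 0.0876, D_KL(Q||P) = 0.0886

KL divergence is not symmetric: D_KL(P||Q) ≠ D_KL(Q||P) in general.

D_KL(P||Q) = 0.0876 bits
D_KL(Q||P) = 0.0886 bits

No, they are not equal!

This asymmetry is why KL divergence is not a true distance metric.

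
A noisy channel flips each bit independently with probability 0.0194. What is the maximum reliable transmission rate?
0.8619 bits

For a binary symmetric channel (BSC) with error probability p:
Capacity C = 1 - H(p) bits per symbol

where H(p) = -p log₂(p) - (1-p) log₂(1-p) is the binary entropy function.

H(0.0194) = 0.1381 bits
C = 1 - 0.1381 = 0.8619 bits per symbol

This means we can reliably transmit up to 0.8619 bits of information per channel use.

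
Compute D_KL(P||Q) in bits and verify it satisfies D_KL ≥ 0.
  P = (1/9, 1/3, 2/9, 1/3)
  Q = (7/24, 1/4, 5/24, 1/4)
0.1427 bits

KL divergence satisfies the Gibbs inequality: D_KL(P||Q) ≥ 0 for all distributions P, Q.

D_KL(P||Q) = Σ p(x) log(p(x)/q(x))
Term by term:
  x=0: 1/9 × log_2[(1/9)/(7/24)] = -0.1547
  x=1: 1/3 × log_2[(1/3)/(1/4)] = 0.1383
  x=2: 2/9 × log_2[(2/9)/(5/24)] = 0.0207
  x=3: 1/3 × log_2[(1/3)/(1/4)] = 0.1383
D_KL(P||Q) = 0.1427 bits

D_KL(P||Q) = 0.1427 ≥ 0 ✓

This non-negativity is a fundamental property: relative entropy cannot be negative because it measures how different Q is from P.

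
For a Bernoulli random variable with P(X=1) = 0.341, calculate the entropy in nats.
0.6417 nats

The binary entropy function is:
H(p) = -p log(p) - (1-p) log(1-p)

H(0.341) = -0.341 × log_e(0.341) - 0.659 × log_e(0.659)
H(0.341) = 0.6417 nats

Note: Binary entropy is maximized at p=0.5 (H=1 bit) and minimized at p=0 or p=1 (H=0).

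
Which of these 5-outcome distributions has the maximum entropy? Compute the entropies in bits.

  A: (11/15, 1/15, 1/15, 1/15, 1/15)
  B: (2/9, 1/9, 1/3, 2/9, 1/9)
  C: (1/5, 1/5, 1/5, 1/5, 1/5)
C

For a discrete distribution over n outcomes, entropy is maximized by the uniform distribution.

Computing entropies:
H(A) = 1.3700 bits
H(B) = 2.1972 bits
H(C) = 2.3219 bits

The uniform distribution (where all probabilities equal 1/5) achieves the maximum entropy of log_2(5) = 2.3219 bits.

Distribution C has the highest entropy.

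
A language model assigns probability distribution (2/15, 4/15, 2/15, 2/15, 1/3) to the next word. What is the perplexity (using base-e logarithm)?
4.5935

Perplexity is e^H (or exp(H) for natural log).

First, H = -Σ p log p = 1.5246 nats
Perplexity = e^1.5246 = 4.5935

Interpretation: The model's uncertainty is equivalent to choosing uniformly among 4.6 options.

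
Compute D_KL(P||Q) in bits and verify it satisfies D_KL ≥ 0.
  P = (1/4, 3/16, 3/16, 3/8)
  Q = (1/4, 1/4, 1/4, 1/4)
0.0637 bits

KL divergence satisfies the Gibbs inequality: D_KL(P||Q) ≥ 0 for all distributions P, Q.

D_KL(P||Q) = Σ p(x) log(p(x)/q(x))
Term by term:
  x=0: 1/4 × log_2[(1/4)/(1/4)] = 0.0000
  x=1: 3/16 × log_2[(3/16)/(1/4)] = -0.0778
  x=2: 3/16 × log_2[(3/16)/(1/4)] = -0.0778
  x=3: 3/8 × log_2[(3/8)/(1/4)] = 0.2194
D_KL(P||Q) = 0.0637 bits

D_KL(P||Q) = 0.0637 ≥ 0 ✓

This non-negativity is a fundamental property: relative entropy cannot be negative because it measures how different Q is from P.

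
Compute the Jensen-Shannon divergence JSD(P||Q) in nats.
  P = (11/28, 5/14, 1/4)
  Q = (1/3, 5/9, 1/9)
0.0258 nats

Jensen-Shannon divergence is:
JSD(P||Q) = 0.5 × D_KL(P||M) + 0.5 × D_KL(Q||M)
where M = 0.5 × (P + Q) is the mixture distribution.

M = 0.5 × (11/28, 5/14, 1/4) + 0.5 × (1/3, 5/9, 1/9) = (0.363095, 0.456349, 0.180556)

D_KL(P||M) = 0.0248 nats
D_KL(Q||M) = 0.0268 nats

JSD(P||Q) = 0.5 × 0.0248 + 0.5 × 0.0268 = 0.0258 nats

Unlike KL divergence, JSD is symmetric and bounded: 0 ≤ JSD ≤ log(2).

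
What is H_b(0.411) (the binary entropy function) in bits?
0.9770 bits

The binary entropy function is:
H(p) = -p log(p) - (1-p) log(1-p)

H(0.411) = -0.411 × log_2(0.411) - 0.589 × log_2(0.589)
H(0.411) = 0.9770 bits

Note: Binary entropy is maximized at p=0.5 (H=1 bit) and minimized at p=0 or p=1 (H=0).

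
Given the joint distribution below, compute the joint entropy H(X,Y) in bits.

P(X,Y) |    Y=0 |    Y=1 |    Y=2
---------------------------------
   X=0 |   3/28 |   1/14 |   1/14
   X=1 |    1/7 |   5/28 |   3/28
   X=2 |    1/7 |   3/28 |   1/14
3.0976 bits

Joint entropy is H(X,Y) = -Σ_{x,y} p(x,y) log p(x,y).

Summing over all non-zero entries:
H(X,Y) = -[3/28·log_2(3/28) + 1/14·log_2(1/14) + 1/14·log_2(1/14) + 1/7·log_2(1/7) + 5/28·log_2(5/28) + 3/28·log_2(3/28) + 1/7·log_2(1/7) + 3/28·log_2(3/28) + 1/14·log_2(1/14)]
H(X,Y) = 3.0976 bits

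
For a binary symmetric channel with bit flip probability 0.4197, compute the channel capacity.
0.0187 bits

For a binary symmetric channel (BSC) with error probability p:
Capacity C = 1 - H(p) bits per symbol

where H(p) = -p log₂(p) - (1-p) log₂(1-p) is the binary entropy function.

H(0.4197) = 0.9813 bits
C = 1 - 0.9813 = 0.0187 bits per symbol

This means we can reliably transmit up to 0.0187 bits of information per channel use.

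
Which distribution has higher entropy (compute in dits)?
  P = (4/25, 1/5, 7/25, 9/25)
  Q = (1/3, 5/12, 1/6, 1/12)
P

Computing entropies in dits:
H(P) = 0.5817
H(Q) = 0.5371

Distribution P has higher entropy.

Intuition: The distribution closer to uniform (more spread out) has higher entropy.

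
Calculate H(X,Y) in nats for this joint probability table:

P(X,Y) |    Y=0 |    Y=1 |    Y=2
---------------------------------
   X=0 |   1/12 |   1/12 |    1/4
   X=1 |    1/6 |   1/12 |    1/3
1.6326 nats

Joint entropy is H(X,Y) = -Σ_{x,y} p(x,y) log p(x,y).

Summing over all non-zero entries:
H(X,Y) = -[1/12·log_e(1/12) + 1/12·log_e(1/12) + 1/4·log_e(1/4) + 1/6·log_e(1/6) + 1/12·log_e(1/12) + 1/3·log_e(1/3)]
H(X,Y) = 1.6326 nats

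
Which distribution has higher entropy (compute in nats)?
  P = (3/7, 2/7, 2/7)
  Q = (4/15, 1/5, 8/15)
P

Computing entropies in nats:
H(P) = 1.0790
H(Q) = 1.0096

Distribution P has higher entropy.

Intuition: The distribution closer to uniform (more spread out) has higher entropy.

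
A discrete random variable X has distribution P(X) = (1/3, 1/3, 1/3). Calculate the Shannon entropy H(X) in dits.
0.4771 dits

Shannon entropy is H(X) = -Σ p(x) log p(x).

For P = (1/3, 1/3, 1/3):
H = -1/3 × log_10(1/3) -1/3 × log_10(1/3) -1/3 × log_10(1/3)
H = 0.4771 dits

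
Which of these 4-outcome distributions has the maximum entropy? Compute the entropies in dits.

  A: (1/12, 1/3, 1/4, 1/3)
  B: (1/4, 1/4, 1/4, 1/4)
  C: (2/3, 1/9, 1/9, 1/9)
B

For a discrete distribution over n outcomes, entropy is maximized by the uniform distribution.

Computing entropies:
H(A) = 0.5585 dits
H(B) = 0.6021 dits
H(C) = 0.4355 dits

The uniform distribution (where all probabilities equal 1/4) achieves the maximum entropy of log_10(4) = 0.6021 dits.

Distribution B has the highest entropy.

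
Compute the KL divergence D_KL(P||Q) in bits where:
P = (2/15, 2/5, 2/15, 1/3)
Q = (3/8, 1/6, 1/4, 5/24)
0.4114 bits

KL divergence: D_KL(P||Q) = Σ p(x) log(p(x)/q(x))

Computing term by term:
  x=0: 2/15 × log_2[(2/15)/(3/8)] = 2/15 × -1.4919 = -0.1989
  x=1: 2/5 × log_2[(2/5)/(1/6)] = 2/5 × 1.2630 = 0.5052
  x=2: 2/15 × log_2[(2/15)/(1/4)] = 2/15 × -0.9069 = -0.1209
  x=3: 1/3 × log_2[(1/3)/(5/24)] = 1/3 × 0.6781 = 0.2260

D_KL(P||Q) = 0.4114 bits

Note: KL divergence is always non-negative and equals 0 iff P = Q.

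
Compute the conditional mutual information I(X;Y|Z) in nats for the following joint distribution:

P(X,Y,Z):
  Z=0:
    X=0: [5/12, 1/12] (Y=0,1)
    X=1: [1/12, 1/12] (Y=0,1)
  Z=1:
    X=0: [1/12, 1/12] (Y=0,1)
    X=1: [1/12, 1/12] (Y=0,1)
0.0341 nats

Conditional mutual information: I(X;Y|Z) = H(X|Z) + H(Y|Z) - H(X,Y|Z)

H(Z) = 0.6365
H(X,Z) = 1.2425 → H(X|Z) = 0.6059
H(Y,Z) = 1.2425 → H(Y|Z) = 0.6059
H(X,Y,Z) = 1.8143 → H(X,Y|Z) = 1.1778

I(X;Y|Z) = 0.6059 + 0.6059 - 1.1778 = 0.0341 nats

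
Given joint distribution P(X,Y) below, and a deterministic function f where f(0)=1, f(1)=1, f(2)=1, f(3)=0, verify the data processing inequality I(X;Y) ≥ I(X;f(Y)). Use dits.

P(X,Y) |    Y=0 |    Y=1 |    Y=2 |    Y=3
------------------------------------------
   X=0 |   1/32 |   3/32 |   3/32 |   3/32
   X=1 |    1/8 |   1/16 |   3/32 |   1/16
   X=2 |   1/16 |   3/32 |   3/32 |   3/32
I(X;Y) = 0.0167, I(X;f(Y)) = 0.0031, inequality holds: 0.0167 ≥ 0.0031

Data Processing Inequality: For any Markov chain X → Y → Z, we have I(X;Y) ≥ I(X;Z).

Here Z = f(Y) is a deterministic function of Y, forming X → Y → Z.

Original I(X;Y) = 0.0167 dits

After applying f:
P(X,Z) where Z=f(Y):
- P(X,Z=0) = P(X,Y=3)
- P(X,Z=1) = P(X,Y=0) + P(X,Y=1) + P(X,Y=2)

I(X;Z) = I(X;f(Y)) = 0.0031 dits

Verification: 0.0167 ≥ 0.0031 ✓

Information cannot be created by processing; the function f can only lose information about X.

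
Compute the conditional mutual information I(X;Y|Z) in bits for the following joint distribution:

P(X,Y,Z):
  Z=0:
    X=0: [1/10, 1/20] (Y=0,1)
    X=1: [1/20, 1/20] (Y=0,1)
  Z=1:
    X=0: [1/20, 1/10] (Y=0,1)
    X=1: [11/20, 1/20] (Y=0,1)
0.1604 bits

Conditional mutual information: I(X;Y|Z) = H(X|Z) + H(Y|Z) - H(X,Y|Z)

H(Z) = 0.8113
H(X,Z) = 1.5955 → H(X|Z) = 0.7842
H(Y,Z) = 1.5955 → H(Y|Z) = 0.7842
H(X,Y,Z) = 2.2192 → H(X,Y|Z) = 1.4080

I(X;Y|Z) = 0.7842 + 0.7842 - 1.4080 = 0.1604 bits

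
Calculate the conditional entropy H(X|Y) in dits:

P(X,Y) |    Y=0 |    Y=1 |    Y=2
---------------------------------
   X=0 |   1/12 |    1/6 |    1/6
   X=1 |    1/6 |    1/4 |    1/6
0.2912 dits

Using the chain rule: H(X|Y) = H(X,Y) - H(Y)

First, compute H(X,Y) = 0.7592 dits

Marginal P(Y) = (1/4, 5/12, 1/3)
H(Y) = 0.4680 dits

H(X|Y) = H(X,Y) - H(Y) = 0.7592 - 0.4680 = 0.2912 dits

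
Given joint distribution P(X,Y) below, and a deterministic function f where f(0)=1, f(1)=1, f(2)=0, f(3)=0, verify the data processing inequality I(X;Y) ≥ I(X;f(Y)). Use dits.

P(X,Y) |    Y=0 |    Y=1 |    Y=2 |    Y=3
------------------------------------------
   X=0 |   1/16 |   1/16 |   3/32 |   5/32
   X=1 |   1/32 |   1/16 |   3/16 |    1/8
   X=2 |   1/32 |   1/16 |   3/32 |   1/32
I(X;Y) = 0.0198, I(X;f(Y)) = 0.0059, inequality holds: 0.0198 ≥ 0.0059

Data Processing Inequality: For any Markov chain X → Y → Z, we have I(X;Y) ≥ I(X;Z).

Here Z = f(Y) is a deterministic function of Y, forming X → Y → Z.

Original I(X;Y) = 0.0198 dits

After applying f:
P(X,Z) where Z=f(Y):
- P(X,Z=0) = P(X,Y=2) + P(X,Y=3)
- P(X,Z=1) = P(X,Y=0) + P(X,Y=1)

I(X;Z) = I(X;f(Y)) = 0.0059 dits

Verification: 0.0198 ≥ 0.0059 ✓

Information cannot be created by processing; the function f can only lose information about X.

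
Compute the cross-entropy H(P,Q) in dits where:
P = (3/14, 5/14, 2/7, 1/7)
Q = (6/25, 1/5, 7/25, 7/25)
0.6194 dits

Cross-entropy: H(P,Q) = -Σ p(x) log q(x)

Alternatively: H(P,Q) = H(P) + D_KL(P||Q)
H(P) = 0.5792 dits
D_KL(P||Q) = 0.0401 dits

H(P,Q) = 0.5792 + 0.0401 = 0.6194 dits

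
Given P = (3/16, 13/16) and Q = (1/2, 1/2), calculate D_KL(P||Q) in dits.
0.0914 dits

KL divergence: D_KL(P||Q) = Σ p(x) log(p(x)/q(x))

Computing term by term:
  x=0: 3/16 × log_10[(3/16)/(1/2)] = 3/16 × -0.4260 = -0.0799
  x=1: 13/16 × log_10[(13/16)/(1/2)] = 13/16 × 0.2109 = 0.1713

D_KL(P||Q) = 0.0914 dits

Note: KL divergence is always non-negative and equals 0 iff P = Q.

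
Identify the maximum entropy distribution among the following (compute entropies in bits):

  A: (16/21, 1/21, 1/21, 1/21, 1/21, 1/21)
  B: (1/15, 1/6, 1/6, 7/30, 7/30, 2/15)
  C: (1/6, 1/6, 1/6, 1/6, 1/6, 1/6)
C

For a discrete distribution over n outcomes, entropy is maximized by the uniform distribution.

Computing entropies:
H(A) = 1.3447 bits
H(B) = 2.4895 bits
H(C) = 2.5850 bits

The uniform distribution (where all probabilities equal 1/6) achieves the maximum entropy of log_2(6) = 2.5850 bits.

Distribution C has the highest entropy.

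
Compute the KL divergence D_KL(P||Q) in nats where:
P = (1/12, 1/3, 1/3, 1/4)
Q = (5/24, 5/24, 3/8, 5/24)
0.0866 nats

KL divergence: D_KL(P||Q) = Σ p(x) log(p(x)/q(x))

Computing term by term:
  x=0: 1/12 × log_e[(1/12)/(5/24)] = 1/12 × -0.9163 = -0.0764
  x=1: 1/3 × log_e[(1/3)/(5/24)] = 1/3 × 0.4700 = 0.1567
  x=2: 1/3 × log_e[(1/3)/(3/8)] = 1/3 × -0.1178 = -0.0393
  x=3: 1/4 × log_e[(1/4)/(5/24)] = 1/4 × 0.1823 = 0.0456

D_KL(P||Q) = 0.0866 nats

Note: KL divergence is always non-negative and equals 0 iff P = Q.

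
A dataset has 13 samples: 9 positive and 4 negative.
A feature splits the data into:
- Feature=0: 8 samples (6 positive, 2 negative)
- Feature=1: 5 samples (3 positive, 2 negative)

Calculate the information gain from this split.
0.0178 bits

Information Gain = H(Y) - H(Y|Feature)

Before split:
P(positive) = 9/13 = 0.6923
H(Y) = 0.8905 bits

After split:
Feature=0: H = 0.8113 bits (weight = 8/13)
Feature=1: H = 0.9710 bits (weight = 5/13)
H(Y|Feature) = (8/13)×0.8113 + (5/13)×0.9710 = 0.8727 bits

Information Gain = 0.8905 - 0.8727 = 0.0178 bits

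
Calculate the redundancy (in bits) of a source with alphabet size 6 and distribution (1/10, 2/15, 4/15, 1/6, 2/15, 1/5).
0.0739 bits

Redundancy measures how far a source is from maximum entropy:
R = H_max - H(X)

Maximum entropy for 6 symbols: H_max = log_2(6) = 2.5850 bits
Actual entropy: H(X) = 2.5111 bits
Redundancy: R = 2.5850 - 2.5111 = 0.0739 bits

This redundancy represents potential for compression: the source could be compressed by 0.0739 bits per symbol.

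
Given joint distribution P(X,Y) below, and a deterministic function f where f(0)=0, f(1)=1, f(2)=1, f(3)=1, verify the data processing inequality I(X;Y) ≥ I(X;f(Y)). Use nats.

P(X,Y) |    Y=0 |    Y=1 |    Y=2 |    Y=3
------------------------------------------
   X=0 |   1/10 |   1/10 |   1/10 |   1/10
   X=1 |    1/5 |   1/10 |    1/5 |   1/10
I(X;Y) = 0.0138, I(X;f(Y)) = 0.0040, inequality holds: 0.0138 ≥ 0.0040

Data Processing Inequality: For any Markov chain X → Y → Z, we have I(X;Y) ≥ I(X;Z).

Here Z = f(Y) is a deterministic function of Y, forming X → Y → Z.

Original I(X;Y) = 0.0138 nats

After applying f:
P(X,Z) where Z=f(Y):
- P(X,Z=0) = P(X,Y=0)
- P(X,Z=1) = P(X,Y=1) + P(X,Y=2) + P(X,Y=3)

I(X;Z) = I(X;f(Y)) = 0.0040 nats

Verification: 0.0138 ≥ 0.0040 ✓

Information cannot be created by processing; the function f can only lose information about X.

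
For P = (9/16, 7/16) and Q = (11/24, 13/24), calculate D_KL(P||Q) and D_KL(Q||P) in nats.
D_KL(P||Q) = 0.0218, D_KL(Q||P) = 0.0218

KL divergence is not symmetric: D_KL(P||Q) ≠ D_KL(Q||P) in general.

D_KL(P||Q) = 0.0218 nats
D_KL(Q||P) = 0.0218 nats

In this case they happen to be equal (to 4 decimal places).

This asymmetry is why KL divergence is not a true distance metric.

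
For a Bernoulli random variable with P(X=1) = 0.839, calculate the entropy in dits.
0.1917 dits

The binary entropy function is:
H(p) = -p log(p) - (1-p) log(1-p)

H(0.839) = -0.839 × log_10(0.839) - 0.161 × log_10(0.161)
H(0.839) = 0.1917 dits

Note: Binary entropy is maximized at p=0.5 (H=1 bit) and minimized at p=0 or p=1 (H=0).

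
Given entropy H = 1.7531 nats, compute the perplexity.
5.7725

Perplexity is e^H (or exp(H) for natural log).

H = 1.7531 nats
Perplexity = e^1.7531 = 5.7725

Interpretation: The model's uncertainty is equivalent to choosing uniformly among 5.8 options.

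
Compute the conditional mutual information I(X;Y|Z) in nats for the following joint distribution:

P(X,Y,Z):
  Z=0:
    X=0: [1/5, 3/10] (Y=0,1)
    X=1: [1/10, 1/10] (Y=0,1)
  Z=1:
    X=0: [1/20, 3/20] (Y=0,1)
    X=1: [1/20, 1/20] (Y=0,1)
0.0121 nats

Conditional mutual information: I(X;Y|Z) = H(X|Z) + H(Y|Z) - H(X,Y|Z)

H(Z) = 0.6109
H(X,Z) = 1.2206 → H(X|Z) = 0.6097
H(Y,Z) = 1.2799 → H(Y|Z) = 0.6690
H(X,Y,Z) = 1.8775 → H(X,Y|Z) = 1.2667

I(X;Y|Z) = 0.6097 + 0.6690 - 1.2667 = 0.0121 nats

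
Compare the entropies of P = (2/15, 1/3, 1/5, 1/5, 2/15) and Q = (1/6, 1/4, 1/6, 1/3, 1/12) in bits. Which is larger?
P

Computing entropies in bits:
H(P) = 2.2323
H(Q) = 2.1887

Distribution P has higher entropy.

Intuition: The distribution closer to uniform (more spread out) has higher entropy.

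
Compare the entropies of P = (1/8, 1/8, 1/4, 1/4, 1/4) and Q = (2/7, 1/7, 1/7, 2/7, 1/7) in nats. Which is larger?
P

Computing entropies in nats:
H(P) = 1.5596
H(Q) = 1.5498

Distribution P has higher entropy.

Intuition: The distribution closer to uniform (more spread out) has higher entropy.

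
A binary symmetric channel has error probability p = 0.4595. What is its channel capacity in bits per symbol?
0.0047 bits

For a binary symmetric channel (BSC) with error probability p:
Capacity C = 1 - H(p) bits per symbol

where H(p) = -p log₂(p) - (1-p) log₂(1-p) is the binary entropy function.

H(0.4595) = 0.9953 bits
C = 1 - 0.9953 = 0.0047 bits per symbol

This means we can reliably transmit up to 0.0047 bits of information per channel use.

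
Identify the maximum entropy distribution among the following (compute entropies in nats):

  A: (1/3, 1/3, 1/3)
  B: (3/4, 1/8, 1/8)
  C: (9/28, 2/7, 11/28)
A

For a discrete distribution over n outcomes, entropy is maximized by the uniform distribution.

Computing entropies:
H(A) = 1.0986 nats
H(B) = 0.7356 nats
H(C) = 1.0898 nats

The uniform distribution (where all probabilities equal 1/3) achieves the maximum entropy of log_e(3) = 1.0986 nats.

Distribution A has the highest entropy.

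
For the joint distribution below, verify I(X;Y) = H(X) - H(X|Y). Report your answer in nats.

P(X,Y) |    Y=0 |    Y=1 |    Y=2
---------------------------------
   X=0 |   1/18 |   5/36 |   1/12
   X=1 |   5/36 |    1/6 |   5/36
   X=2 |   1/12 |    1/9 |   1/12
I(X;Y) = 0.0078 nats

Mutual information has multiple equivalent forms:
- I(X;Y) = H(X) - H(X|Y)
- I(X;Y) = H(Y) - H(Y|X)
- I(X;Y) = H(X) + H(Y) - H(X,Y)

Computing all quantities:
H(X) = 1.0720, H(Y) = 1.0829, H(X,Y) = 2.1471
H(X|Y) = 1.0642, H(Y|X) = 1.0751

Verification:
H(X) - H(X|Y) = 1.0720 - 1.0642 = 0.0078
H(Y) - H(Y|X) = 1.0829 - 1.0751 = 0.0078
H(X) + H(Y) - H(X,Y) = 1.0720 + 1.0829 - 2.1471 = 0.0078

All forms give I(X;Y) = 0.0078 nats. ✓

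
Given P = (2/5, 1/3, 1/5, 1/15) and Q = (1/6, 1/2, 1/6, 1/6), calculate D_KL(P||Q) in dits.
0.0827 dits

KL divergence: D_KL(P||Q) = Σ p(x) log(p(x)/q(x))

Computing term by term:
  x=0: 2/5 × log_10[(2/5)/(1/6)] = 2/5 × 0.3802 = 0.1521
  x=1: 1/3 × log_10[(1/3)/(1/2)] = 1/3 × -0.1761 = -0.0587
  x=2: 1/5 × log_10[(1/5)/(1/6)] = 1/5 × 0.0792 = 0.0158
  x=3: 1/15 × log_10[(1/15)/(1/6)] = 1/15 × -0.3979 = -0.0265

D_KL(P||Q) = 0.0827 dits

Note: KL divergence is always non-negative and equals 0 iff P = Q.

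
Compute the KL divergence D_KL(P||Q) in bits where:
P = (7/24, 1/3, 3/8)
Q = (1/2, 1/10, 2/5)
0.3173 bits

KL divergence: D_KL(P||Q) = Σ p(x) log(p(x)/q(x))

Computing term by term:
  x=0: 7/24 × log_2[(7/24)/(1/2)] = 7/24 × -0.7776 = -0.2268
  x=1: 1/3 × log_2[(1/3)/(1/10)] = 1/3 × 1.7370 = 0.5790
  x=2: 3/8 × log_2[(3/8)/(2/5)] = 3/8 × -0.0931 = -0.0349

D_KL(P||Q) = 0.3173 bits

Note: KL divergence is always non-negative and equals 0 iff P = Q.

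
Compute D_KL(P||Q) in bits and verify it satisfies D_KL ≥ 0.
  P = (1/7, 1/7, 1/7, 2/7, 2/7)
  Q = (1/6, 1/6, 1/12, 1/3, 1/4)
0.0390 bits

KL divergence satisfies the Gibbs inequality: D_KL(P||Q) ≥ 0 for all distributions P, Q.

D_KL(P||Q) = Σ p(x) log(p(x)/q(x))
Term by term:
  x=0: 1/7 × log_2[(1/7)/(1/6)] = -0.0318
  x=1: 1/7 × log_2[(1/7)/(1/6)] = -0.0318
  x=2: 1/7 × log_2[(1/7)/(1/12)] = 0.1111
  x=3: 2/7 × log_2[(2/7)/(1/3)] = -0.0635
  x=4: 2/7 × log_2[(2/7)/(1/4)] = 0.0550
D_KL(P||Q) = 0.0390 bits

D_KL(P||Q) = 0.0390 ≥ 0 ✓

This non-negativity is a fundamental property: relative entropy cannot be negative because it measures how different Q is from P.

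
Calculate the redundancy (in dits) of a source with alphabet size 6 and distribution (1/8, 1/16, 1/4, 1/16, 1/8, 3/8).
0.0916 dits

Redundancy measures how far a source is from maximum entropy:
R = H_max - H(X)

Maximum entropy for 6 symbols: H_max = log_10(6) = 0.7782 dits
Actual entropy: H(X) = 0.6865 dits
Redundancy: R = 0.7782 - 0.6865 = 0.0916 dits

This redundancy represents potential for compression: the source could be compressed by 0.0916 dits per symbol.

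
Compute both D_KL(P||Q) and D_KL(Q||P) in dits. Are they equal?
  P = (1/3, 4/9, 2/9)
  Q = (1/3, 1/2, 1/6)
D_KL(P||Q) = 0.0050, D_KL(Q||P) = 0.0048

KL divergence is not symmetric: D_KL(P||Q) ≠ D_KL(Q||P) in general.

D_KL(P||Q) = 0.0050 dits
D_KL(Q||P) = 0.0048 dits

No, they are not equal!

This asymmetry is why KL divergence is not a true distance metric.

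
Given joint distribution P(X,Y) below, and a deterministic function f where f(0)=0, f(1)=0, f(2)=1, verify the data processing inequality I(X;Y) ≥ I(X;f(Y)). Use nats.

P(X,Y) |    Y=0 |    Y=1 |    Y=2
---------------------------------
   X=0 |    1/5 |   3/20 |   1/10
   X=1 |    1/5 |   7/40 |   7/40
I(X;Y) = 0.0063, I(X;f(Y)) = 0.0058, inequality holds: 0.0063 ≥ 0.0058

Data Processing Inequality: For any Markov chain X → Y → Z, we have I(X;Y) ≥ I(X;Z).

Here Z = f(Y) is a deterministic function of Y, forming X → Y → Z.

Original I(X;Y) = 0.0063 nats

After applying f:
P(X,Z) where Z=f(Y):
- P(X,Z=0) = P(X,Y=0) + P(X,Y=1)
- P(X,Z=1) = P(X,Y=2)

I(X;Z) = I(X;f(Y)) = 0.0058 nats

Verification: 0.0063 ≥ 0.0058 ✓

Information cannot be created by processing; the function f can only lose information about X.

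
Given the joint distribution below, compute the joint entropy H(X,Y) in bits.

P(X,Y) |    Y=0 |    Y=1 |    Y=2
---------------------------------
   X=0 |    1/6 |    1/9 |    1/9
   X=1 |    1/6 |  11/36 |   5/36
2.4843 bits

Joint entropy is H(X,Y) = -Σ_{x,y} p(x,y) log p(x,y).

Summing over all non-zero entries:
H(X,Y) = -[1/6·log_2(1/6) + 1/9·log_2(1/9) + 1/9·log_2(1/9) + 1/6·log_2(1/6) + 11/36·log_2(11/36) + 5/36·log_2(5/36)]
H(X,Y) = 2.4843 bits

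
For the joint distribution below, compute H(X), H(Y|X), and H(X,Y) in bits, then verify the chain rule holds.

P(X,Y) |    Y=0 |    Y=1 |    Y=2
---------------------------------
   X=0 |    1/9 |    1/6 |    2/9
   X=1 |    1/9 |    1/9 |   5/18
H(X,Y) = 2.4830, H(X) = 1.0000, H(Y|X) = 1.4830 (all in bits)

Chain rule: H(X,Y) = H(X) + H(Y|X)

Left side — joint entropy directly:
H(X,Y) = -Σ p(x,y) log p(x,y) = 2.4830 bits

Right side — compute H(Y|X) from the conditional distributions:
P(X) = (1/2, 1/2), so H(X) = 1.0000 bits
H(Y|X) = Σ_x P(X=x) · H(Y|X=x):
  P(Y|X=0) = (2/9, 1/3, 4/9), H(Y|X=0) = 1.5305, weight P(X=0) = 1/2
  P(Y|X=1) = (2/9, 2/9, 5/9), H(Y|X=1) = 1.4355, weight P(X=1) = 1/2
H(Y|X) = 1.4830 bits

H(X) + H(Y|X) = 1.0000 + 1.4830 = 2.4830 bits

Both sides equal 2.4830 bits. ✓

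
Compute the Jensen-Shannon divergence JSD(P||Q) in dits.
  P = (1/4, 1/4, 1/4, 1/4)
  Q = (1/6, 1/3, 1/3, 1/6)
0.0062 dits

Jensen-Shannon divergence is:
JSD(P||Q) = 0.5 × D_KL(P||M) + 0.5 × D_KL(Q||M)
where M = 0.5 × (P + Q) is the mixture distribution.

M = 0.5 × (1/4, 1/4, 1/4, 1/4) + 0.5 × (1/6, 1/3, 1/3, 1/6) = (5/24, 7/24, 7/24, 5/24)

D_KL(P||M) = 0.0061 dits
D_KL(Q||M) = 0.0064 dits

JSD(P||Q) = 0.5 × 0.0061 + 0.5 × 0.0064 = 0.0062 dits

Unlike KL divergence, JSD is symmetric and bounded: 0 ≤ JSD ≤ log(2).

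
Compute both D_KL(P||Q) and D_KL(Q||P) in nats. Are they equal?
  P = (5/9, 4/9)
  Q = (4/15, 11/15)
D_KL(P||Q) = 0.1852, D_KL(Q||P) = 0.1715

KL divergence is not symmetric: D_KL(P||Q) ≠ D_KL(Q||P) in general.

D_KL(P||Q) = 0.1852 nats
D_KL(Q||P) = 0.1715 nats

No, they are not equal!

This asymmetry is why KL divergence is not a true distance metric.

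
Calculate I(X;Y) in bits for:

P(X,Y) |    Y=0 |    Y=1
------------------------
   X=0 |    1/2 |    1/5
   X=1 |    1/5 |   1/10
0.0016 bits

Mutual information: I(X;Y) = H(X) + H(Y) - H(X,Y)

Marginals:
P(X) = (7/10, 3/10), H(X) = 0.8813 bits
P(Y) = (7/10, 3/10), H(Y) = 0.8813 bits

Joint entropy: H(X,Y) = 1.7610 bits

I(X;Y) = 0.8813 + 0.8813 - 1.7610 = 0.0016 bits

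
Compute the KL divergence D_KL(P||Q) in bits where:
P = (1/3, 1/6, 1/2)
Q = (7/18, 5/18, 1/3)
0.0955 bits

KL divergence: D_KL(P||Q) = Σ p(x) log(p(x)/q(x))

Computing term by term:
  x=0: 1/3 × log_2[(1/3)/(7/18)] = 1/3 × -0.2224 = -0.0741
  x=1: 1/6 × log_2[(1/6)/(5/18)] = 1/6 × -0.7370 = -0.1228
  x=2: 1/2 × log_2[(1/2)/(1/3)] = 1/2 × 0.5850 = 0.2925

D_KL(P||Q) = 0.0955 bits

Note: KL divergence is always non-negative and equals 0 iff P = Q.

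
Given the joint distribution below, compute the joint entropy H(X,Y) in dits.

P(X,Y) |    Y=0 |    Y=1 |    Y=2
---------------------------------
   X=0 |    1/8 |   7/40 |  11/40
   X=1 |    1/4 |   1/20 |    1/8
0.7280 dits

Joint entropy is H(X,Y) = -Σ_{x,y} p(x,y) log p(x,y).

Summing over all non-zero entries:
H(X,Y) = -[1/8·log_10(1/8) + 7/40·log_10(7/40) + 11/40·log_10(11/40) + 1/4·log_10(1/4) + 1/20·log_10(1/20) + 1/8·log_10(1/8)]
H(X,Y) = 0.7280 dits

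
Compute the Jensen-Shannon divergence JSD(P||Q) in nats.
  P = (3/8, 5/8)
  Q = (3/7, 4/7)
0.0015 nats

Jensen-Shannon divergence is:
JSD(P||Q) = 0.5 × D_KL(P||M) + 0.5 × D_KL(Q||M)
where M = 0.5 × (P + Q) is the mixture distribution.

M = 0.5 × (3/8, 5/8) + 0.5 × (3/7, 4/7) = (0.401786, 0.598214)

D_KL(P||M) = 0.0015 nats
D_KL(Q||M) = 0.0015 nats

JSD(P||Q) = 0.5 × 0.0015 + 0.5 × 0.0015 = 0.0015 nats

Unlike KL divergence, JSD is symmetric and bounded: 0 ≤ JSD ≤ log(2).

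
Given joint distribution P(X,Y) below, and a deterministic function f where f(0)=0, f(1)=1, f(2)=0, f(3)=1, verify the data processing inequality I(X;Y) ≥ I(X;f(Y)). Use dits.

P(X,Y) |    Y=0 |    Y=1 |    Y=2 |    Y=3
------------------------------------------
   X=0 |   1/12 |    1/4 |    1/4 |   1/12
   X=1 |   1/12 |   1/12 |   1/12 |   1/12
I(X;Y) = 0.0133, I(X;f(Y)) = 0.0000, inequality holds: 0.0133 ≥ 0.0000

Data Processing Inequality: For any Markov chain X → Y → Z, we have I(X;Y) ≥ I(X;Z).

Here Z = f(Y) is a deterministic function of Y, forming X → Y → Z.

Original I(X;Y) = 0.0133 dits

After applying f:
P(X,Z) where Z=f(Y):
- P(X,Z=0) = P(X,Y=0) + P(X,Y=2)
- P(X,Z=1) = P(X,Y=1) + P(X,Y=3)

I(X;Z) = I(X;f(Y)) = 0.0000 dits

Verification: 0.0133 ≥ 0.0000 ✓

Information cannot be created by processing; the function f can only lose information about X.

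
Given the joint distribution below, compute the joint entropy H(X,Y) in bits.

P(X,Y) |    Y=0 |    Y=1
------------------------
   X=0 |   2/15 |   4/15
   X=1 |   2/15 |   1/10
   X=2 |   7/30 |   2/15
2.4933 bits

Joint entropy is H(X,Y) = -Σ_{x,y} p(x,y) log p(x,y).

Summing over all non-zero entries:
H(X,Y) = -[2/15·log_2(2/15) + 4/15·log_2(4/15) + 2/15·log_2(2/15) + 1/10·log_2(1/10) + 7/30·log_2(7/30) + 2/15·log_2(2/15)]
H(X,Y) = 2.4933 bits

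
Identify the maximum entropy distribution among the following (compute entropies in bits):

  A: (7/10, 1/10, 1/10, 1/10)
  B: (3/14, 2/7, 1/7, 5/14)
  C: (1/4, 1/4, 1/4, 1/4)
C

For a discrete distribution over n outcomes, entropy is maximized by the uniform distribution.

Computing entropies:
H(A) = 1.3568 bits
H(B) = 1.9242 bits
H(C) = 2.0000 bits

The uniform distribution (where all probabilities equal 1/4) achieves the maximum entropy of log_2(4) = 2.0000 bits.

Distribution C has the highest entropy.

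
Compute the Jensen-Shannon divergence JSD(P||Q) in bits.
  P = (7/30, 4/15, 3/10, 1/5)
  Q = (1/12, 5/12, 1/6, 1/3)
0.0647 bits

Jensen-Shannon divergence is:
JSD(P||Q) = 0.5 × D_KL(P||M) + 0.5 × D_KL(Q||M)
where M = 0.5 × (P + Q) is the mixture distribution.

M = 0.5 × (7/30, 4/15, 3/10, 1/5) + 0.5 × (1/12, 5/12, 1/6, 1/3) = (0.158333, 0.341667, 7/30, 4/15)

D_KL(P||M) = 0.0609 bits
D_KL(Q||M) = 0.0685 bits

JSD(P||Q) = 0.5 × 0.0609 + 0.5 × 0.0685 = 0.0647 bits

Unlike KL divergence, JSD is symmetric and bounded: 0 ≤ JSD ≤ log(2).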